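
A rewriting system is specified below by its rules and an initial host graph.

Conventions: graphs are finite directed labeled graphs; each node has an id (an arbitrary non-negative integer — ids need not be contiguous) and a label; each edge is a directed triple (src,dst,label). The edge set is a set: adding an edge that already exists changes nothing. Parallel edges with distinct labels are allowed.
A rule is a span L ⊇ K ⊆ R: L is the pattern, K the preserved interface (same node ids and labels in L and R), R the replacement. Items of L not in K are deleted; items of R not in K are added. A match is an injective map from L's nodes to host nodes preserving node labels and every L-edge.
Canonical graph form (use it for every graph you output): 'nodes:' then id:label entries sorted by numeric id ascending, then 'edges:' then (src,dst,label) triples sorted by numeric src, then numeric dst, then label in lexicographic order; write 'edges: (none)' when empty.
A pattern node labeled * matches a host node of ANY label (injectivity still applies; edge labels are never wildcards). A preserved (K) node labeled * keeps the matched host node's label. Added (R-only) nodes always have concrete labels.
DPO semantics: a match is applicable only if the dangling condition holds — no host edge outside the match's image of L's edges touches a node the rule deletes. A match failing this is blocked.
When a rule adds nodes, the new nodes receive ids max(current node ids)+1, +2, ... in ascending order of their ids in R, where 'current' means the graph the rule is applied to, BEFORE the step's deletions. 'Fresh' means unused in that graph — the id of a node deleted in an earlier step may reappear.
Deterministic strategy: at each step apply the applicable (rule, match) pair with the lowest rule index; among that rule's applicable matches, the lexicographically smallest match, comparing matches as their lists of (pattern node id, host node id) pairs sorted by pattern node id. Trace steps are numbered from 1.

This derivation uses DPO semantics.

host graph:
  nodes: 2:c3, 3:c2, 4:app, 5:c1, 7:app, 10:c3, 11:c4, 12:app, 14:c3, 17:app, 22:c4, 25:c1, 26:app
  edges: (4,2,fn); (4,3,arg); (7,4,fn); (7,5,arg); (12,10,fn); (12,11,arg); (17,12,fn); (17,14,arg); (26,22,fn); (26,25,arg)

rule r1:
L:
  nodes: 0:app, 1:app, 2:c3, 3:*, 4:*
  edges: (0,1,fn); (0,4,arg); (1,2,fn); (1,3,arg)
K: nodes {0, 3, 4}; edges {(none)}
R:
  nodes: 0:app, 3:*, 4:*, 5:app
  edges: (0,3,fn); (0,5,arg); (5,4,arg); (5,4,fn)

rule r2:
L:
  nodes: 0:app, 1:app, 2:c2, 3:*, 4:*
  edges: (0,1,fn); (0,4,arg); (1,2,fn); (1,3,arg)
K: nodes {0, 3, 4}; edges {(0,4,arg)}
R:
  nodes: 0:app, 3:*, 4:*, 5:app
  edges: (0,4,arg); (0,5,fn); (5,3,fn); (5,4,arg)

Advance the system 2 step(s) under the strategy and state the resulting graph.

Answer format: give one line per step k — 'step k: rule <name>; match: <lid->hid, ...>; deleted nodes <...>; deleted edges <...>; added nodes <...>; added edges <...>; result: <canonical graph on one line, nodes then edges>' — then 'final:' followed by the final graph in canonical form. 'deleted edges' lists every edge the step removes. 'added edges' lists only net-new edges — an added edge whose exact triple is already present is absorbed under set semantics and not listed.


step 1: rule r1; match: 0->7, 1->4, 2->2, 3->3, 4->5; deleted nodes 2, 4; deleted edges (4,2,fn); (4,3,arg); (7,4,fn); (7,5,arg); added nodes 27; added edges (7,3,fn); (7,27,arg); (27,5,arg); (27,5,fn); result: nodes: 3:c2, 5:c1, 7:app, 10:c3, 11:c4, 12:app, 14:c3, 17:app, 22:c4, 25:c1, 26:app, 27:app edges: (7,3,fn); (7,27,arg); (12,10,fn); (12,11,arg); (17,12,fn); (17,14,arg); (26,22,fn); (26,25,arg); (27,5,arg); (27,5,fn)
step 2: rule r1; match: 0->17, 1->12, 2->10, 3->11, 4->14; deleted nodes 10, 12; deleted edges (12,10,fn); (12,11,arg); (17,12,fn); (17,14,arg); added nodes 28; added edges (17,11,fn); (17,28,arg); (28,14,arg); (28,14,fn); result: nodes: 3:c2, 5:c1, 7:app, 11:c4, 14:c3, 17:app, 22:c4, 25:c1, 26:app, 27:app, 28:app edges: (7,3,fn); (7,27,arg); (17,11,fn); (17,28,arg); (26,22,fn); (26,25,arg); (27,5,arg); (27,5,fn); (28,14,arg); (28,14,fn)
final:
nodes: 3:c2, 5:c1, 7:app, 11:c4, 14:c3, 17:app, 22:c4, 25:c1, 26:app, 27:app, 28:app
edges: (7,3,fn); (7,27,arg); (17,11,fn); (17,28,arg); (26,22,fn); (26,25,arg); (27,5,arg); (27,5,fn); (28,14,arg); (28,14,fn)


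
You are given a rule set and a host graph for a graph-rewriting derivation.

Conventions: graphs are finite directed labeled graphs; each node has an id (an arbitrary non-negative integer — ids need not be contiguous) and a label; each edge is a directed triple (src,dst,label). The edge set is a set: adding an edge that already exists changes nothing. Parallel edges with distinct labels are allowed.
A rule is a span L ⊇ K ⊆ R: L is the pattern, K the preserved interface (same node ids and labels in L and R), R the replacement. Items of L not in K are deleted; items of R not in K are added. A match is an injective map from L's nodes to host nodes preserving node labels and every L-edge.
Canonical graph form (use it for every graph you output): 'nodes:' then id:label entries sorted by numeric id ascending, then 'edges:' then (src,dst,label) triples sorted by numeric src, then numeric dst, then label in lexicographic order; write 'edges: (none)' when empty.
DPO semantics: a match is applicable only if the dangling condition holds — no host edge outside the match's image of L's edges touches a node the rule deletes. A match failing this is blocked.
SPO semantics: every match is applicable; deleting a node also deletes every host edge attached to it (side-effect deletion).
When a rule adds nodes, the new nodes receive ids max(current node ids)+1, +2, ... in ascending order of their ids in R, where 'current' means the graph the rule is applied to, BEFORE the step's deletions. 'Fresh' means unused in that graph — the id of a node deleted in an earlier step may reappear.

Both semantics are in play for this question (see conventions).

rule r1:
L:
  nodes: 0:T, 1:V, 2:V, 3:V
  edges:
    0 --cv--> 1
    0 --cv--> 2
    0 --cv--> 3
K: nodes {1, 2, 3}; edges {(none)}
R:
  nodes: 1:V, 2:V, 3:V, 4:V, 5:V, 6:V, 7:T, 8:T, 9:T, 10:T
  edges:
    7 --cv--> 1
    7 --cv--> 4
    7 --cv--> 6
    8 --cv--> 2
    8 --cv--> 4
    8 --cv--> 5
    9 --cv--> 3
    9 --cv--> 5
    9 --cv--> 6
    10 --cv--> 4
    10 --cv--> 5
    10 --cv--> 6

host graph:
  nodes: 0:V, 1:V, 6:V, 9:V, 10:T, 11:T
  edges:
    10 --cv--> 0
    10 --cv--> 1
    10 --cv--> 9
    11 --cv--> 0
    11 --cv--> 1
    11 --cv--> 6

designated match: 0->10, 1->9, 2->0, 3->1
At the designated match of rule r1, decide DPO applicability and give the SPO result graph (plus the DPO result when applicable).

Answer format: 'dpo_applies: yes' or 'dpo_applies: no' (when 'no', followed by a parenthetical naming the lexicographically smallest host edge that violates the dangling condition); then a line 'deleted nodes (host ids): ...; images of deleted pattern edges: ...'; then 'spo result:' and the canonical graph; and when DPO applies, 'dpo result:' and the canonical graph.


dpo_applies: yes
deleted nodes (host ids): 10; images of deleted pattern edges: (10,0,cv); (10,1,cv); (10,9,cv)
spo result:
nodes: 0:V, 1:V, 6:V, 9:V, 11:T, 12:V, 13:V, 14:V, 15:T, 16:T, 17:T, 18:T
edges: (11,0,cv); (11,1,cv); (11,6,cv); (15,9,cv); (15,12,cv); (15,14,cv); (16,0,cv); (16,12,cv); (16,13,cv); (17,1,cv); (17,13,cv); (17,14,cv); (18,12,cv); (18,13,cv); (18,14,cv)
dpo result:
nodes: 0:V, 1:V, 6:V, 9:V, 11:T, 12:V, 13:V, 14:V, 15:T, 16:T, 17:T, 18:T
edges: (11,0,cv); (11,1,cv); (11,6,cv); (15,9,cv); (15,12,cv); (15,14,cv); (16,0,cv); (16,12,cv); (16,13,cv); (17,1,cv); (17,13,cv); (17,14,cv); (18,12,cv); (18,13,cv); (18,14,cv)


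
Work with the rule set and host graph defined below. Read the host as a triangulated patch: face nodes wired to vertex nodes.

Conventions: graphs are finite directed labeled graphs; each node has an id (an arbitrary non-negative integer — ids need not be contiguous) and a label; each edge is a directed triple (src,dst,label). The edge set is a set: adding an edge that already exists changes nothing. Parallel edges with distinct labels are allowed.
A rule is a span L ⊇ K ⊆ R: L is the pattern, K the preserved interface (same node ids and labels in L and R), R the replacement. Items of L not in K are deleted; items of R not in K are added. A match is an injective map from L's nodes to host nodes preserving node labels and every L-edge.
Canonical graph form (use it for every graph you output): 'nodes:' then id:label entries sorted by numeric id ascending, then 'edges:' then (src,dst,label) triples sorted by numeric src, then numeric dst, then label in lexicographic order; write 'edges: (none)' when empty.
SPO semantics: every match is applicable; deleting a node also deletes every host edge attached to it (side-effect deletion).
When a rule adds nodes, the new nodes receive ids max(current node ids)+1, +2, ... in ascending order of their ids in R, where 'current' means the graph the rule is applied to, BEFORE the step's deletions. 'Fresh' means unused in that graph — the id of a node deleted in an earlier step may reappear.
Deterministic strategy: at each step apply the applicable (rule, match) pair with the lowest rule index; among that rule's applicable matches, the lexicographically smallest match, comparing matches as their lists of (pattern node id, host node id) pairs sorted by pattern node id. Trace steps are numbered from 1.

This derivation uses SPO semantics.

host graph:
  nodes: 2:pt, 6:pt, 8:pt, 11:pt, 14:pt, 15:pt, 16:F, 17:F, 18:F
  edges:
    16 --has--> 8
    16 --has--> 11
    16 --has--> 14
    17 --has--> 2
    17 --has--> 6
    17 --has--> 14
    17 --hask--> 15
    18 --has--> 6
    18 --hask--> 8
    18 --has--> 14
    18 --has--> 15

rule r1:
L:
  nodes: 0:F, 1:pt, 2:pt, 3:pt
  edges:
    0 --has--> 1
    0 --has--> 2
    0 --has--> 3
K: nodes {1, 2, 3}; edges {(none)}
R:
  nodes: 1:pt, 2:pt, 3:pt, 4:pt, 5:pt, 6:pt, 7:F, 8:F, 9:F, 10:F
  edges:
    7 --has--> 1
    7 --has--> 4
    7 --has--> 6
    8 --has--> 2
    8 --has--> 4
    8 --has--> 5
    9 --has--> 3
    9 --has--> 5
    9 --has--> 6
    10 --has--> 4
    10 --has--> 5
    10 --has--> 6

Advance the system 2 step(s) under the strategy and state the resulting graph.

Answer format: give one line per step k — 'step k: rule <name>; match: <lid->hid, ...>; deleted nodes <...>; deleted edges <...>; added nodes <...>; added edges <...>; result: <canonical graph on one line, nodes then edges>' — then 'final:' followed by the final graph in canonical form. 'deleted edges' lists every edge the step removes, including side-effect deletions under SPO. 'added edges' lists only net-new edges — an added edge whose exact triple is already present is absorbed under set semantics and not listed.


step 1: rule r1; match: 0->16, 1->8, 2->11, 3->14; deleted nodes 16; deleted edges (16,8,has); (16,11,has); (16,14,has); added nodes 19, 20, 21, 22, 23, 24, 25; added edges (22,8,has); (22,19,has); (22,21,has); (23,11,has); (23,19,has); (23,20,has); (24,14,has); (24,20,has); (24,21,has); (25,19,has); (25,20,has); (25,21,has); result: nodes: 2:pt, 6:pt, 8:pt, 11:pt, 14:pt, 15:pt, 17:F, 18:F, 19:pt, 20:pt, 21:pt, 22:F, 23:F, 24:F, 25:F edges: (17,2,has); (17,6,has); (17,14,has); (17,15,hask); (18,6,has); (18,8,hask); (18,14,has); (18,15,has); (22,8,has); (22,19,has); (22,21,has); (23,11,has); (23,19,has); (23,20,has); (24,14,has); (24,20,has); (24,21,has); (25,19,has); (25,20,has); (25,21,has)
step 2: rule r1; match: 0->17, 1->2, 2->6, 3->14; deleted nodes 17; deleted edges (17,2,has); (17,6,has); (17,14,has); (17,15,hask); added nodes 26, 27, 28, 29, 30, 31, 32; added edges (29,2,has); (29,26,has); (29,28,has); (30,6,has); (30,26,has); (30,27,has); (31,14,has); (31,27,has); (31,28,has); (32,26,has); (32,27,has); (32,28,has); result: nodes: 2:pt, 6:pt, 8:pt, 11:pt, 14:pt, 15:pt, 18:F, 19:pt, 20:pt, 21:pt, 22:F, 23:F, 24:F, 25:F, 26:pt, 27:pt, 28:pt, 29:F, 30:F, 31:F, 32:F edges: (18,6,has); (18,8,hask); (18,14,has); (18,15,has); (22,8,has); (22,19,has); (22,21,has); (23,11,has); (23,19,has); (23,20,has); (24,14,has); (24,20,has); (24,21,has); (25,19,has); (25,20,has); (25,21,has); (29,2,has); (29,26,has); (29,28,has); (30,6,has); (30,26,has); (30,27,has); (31,14,has); (31,27,has); (31,28,has); (32,26,has); (32,27,has); (32,28,has)
final:
nodes: 2:pt, 6:pt, 8:pt, 11:pt, 14:pt, 15:pt, 18:F, 19:pt, 20:pt, 21:pt, 22:F, 23:F, 24:F, 25:F, 26:pt, 27:pt, 28:pt, 29:F, 30:F, 31:F, 32:F
edges: (18,6,has); (18,8,hask); (18,14,has); (18,15,has); (22,8,has); (22,19,has); (22,21,has); (23,11,has); (23,19,has); (23,20,has); (24,14,has); (24,20,has); (24,21,has); (25,19,has); (25,20,has); (25,21,has); (29,2,has); (29,26,has); (29,28,has); (30,6,has); (30,26,has); (30,27,has); (31,14,has); (31,27,has); (31,28,has); (32,26,has); (32,27,has); (32,28,has)


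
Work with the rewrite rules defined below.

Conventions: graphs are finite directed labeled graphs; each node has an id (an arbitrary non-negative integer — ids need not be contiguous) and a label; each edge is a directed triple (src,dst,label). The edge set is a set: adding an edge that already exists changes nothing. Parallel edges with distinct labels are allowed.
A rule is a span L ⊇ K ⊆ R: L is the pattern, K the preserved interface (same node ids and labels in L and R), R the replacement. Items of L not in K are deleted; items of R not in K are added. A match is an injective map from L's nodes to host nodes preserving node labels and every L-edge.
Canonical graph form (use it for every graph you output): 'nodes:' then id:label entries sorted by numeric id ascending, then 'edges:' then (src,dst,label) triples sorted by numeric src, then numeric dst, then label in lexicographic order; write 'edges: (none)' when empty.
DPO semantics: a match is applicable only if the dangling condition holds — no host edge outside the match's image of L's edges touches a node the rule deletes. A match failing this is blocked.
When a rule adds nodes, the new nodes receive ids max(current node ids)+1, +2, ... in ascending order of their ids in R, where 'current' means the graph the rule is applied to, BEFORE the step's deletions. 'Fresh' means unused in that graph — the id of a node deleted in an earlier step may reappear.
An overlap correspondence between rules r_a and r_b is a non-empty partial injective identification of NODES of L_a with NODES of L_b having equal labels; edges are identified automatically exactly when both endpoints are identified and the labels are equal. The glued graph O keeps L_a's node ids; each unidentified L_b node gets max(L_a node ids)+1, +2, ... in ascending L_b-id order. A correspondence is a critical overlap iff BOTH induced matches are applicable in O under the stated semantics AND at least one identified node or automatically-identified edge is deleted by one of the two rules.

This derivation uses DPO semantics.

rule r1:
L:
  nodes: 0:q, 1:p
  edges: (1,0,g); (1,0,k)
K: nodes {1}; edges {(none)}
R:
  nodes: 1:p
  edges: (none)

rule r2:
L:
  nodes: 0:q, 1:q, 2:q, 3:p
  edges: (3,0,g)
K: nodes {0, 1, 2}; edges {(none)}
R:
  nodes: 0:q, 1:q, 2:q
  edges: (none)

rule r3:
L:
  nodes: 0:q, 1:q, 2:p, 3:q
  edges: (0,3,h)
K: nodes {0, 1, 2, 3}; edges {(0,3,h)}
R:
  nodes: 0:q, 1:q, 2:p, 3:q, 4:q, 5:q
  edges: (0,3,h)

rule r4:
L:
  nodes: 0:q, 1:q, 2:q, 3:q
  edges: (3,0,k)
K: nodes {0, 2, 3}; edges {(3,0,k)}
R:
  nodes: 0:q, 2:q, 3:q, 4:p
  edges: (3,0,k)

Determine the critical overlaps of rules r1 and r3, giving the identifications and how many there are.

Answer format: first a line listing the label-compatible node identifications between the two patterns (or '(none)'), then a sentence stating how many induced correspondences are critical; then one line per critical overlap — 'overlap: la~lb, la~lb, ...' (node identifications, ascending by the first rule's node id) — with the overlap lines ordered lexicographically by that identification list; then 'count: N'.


label-compatible node identifications between L(r1) and L(r3): 0~0, 0~1, 0~3, 1~2
2 of the induced correspondences are critical overlaps of r1 and r3.
overlap: 0~1
overlap: 0~1, 1~2
count: 2


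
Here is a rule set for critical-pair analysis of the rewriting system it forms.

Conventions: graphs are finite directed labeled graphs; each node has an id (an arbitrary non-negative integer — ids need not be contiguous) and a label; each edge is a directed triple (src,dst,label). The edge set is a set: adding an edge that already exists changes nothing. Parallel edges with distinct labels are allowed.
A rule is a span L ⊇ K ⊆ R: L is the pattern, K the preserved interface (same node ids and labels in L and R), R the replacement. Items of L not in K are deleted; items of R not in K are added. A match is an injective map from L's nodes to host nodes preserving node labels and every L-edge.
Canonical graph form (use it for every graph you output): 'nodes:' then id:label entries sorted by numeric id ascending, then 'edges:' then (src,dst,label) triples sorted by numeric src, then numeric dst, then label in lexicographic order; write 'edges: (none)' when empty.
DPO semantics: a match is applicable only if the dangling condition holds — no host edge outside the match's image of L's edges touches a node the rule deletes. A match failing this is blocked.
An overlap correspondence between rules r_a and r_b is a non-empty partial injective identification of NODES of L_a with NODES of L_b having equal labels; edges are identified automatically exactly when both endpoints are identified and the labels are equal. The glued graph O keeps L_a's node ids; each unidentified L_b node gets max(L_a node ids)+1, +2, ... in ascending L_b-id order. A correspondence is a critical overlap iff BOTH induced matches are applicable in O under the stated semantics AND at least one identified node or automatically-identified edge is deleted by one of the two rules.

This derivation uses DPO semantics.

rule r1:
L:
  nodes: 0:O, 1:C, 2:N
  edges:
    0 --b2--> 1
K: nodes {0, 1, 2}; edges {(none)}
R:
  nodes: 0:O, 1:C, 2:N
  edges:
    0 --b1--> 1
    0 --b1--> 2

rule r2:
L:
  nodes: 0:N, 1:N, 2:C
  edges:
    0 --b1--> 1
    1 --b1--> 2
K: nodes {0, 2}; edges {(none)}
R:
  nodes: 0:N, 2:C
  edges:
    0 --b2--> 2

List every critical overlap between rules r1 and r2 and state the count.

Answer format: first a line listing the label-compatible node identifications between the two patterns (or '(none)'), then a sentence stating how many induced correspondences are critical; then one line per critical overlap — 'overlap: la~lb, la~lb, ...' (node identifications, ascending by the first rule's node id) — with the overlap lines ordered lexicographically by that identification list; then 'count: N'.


label-compatible node identifications between L(r1) and L(r2): 1~2, 2~0, 2~1
2 of the induced correspondences are critical overlaps of r1 and r2.
overlap: 1~2, 2~1
overlap: 2~1
count: 2


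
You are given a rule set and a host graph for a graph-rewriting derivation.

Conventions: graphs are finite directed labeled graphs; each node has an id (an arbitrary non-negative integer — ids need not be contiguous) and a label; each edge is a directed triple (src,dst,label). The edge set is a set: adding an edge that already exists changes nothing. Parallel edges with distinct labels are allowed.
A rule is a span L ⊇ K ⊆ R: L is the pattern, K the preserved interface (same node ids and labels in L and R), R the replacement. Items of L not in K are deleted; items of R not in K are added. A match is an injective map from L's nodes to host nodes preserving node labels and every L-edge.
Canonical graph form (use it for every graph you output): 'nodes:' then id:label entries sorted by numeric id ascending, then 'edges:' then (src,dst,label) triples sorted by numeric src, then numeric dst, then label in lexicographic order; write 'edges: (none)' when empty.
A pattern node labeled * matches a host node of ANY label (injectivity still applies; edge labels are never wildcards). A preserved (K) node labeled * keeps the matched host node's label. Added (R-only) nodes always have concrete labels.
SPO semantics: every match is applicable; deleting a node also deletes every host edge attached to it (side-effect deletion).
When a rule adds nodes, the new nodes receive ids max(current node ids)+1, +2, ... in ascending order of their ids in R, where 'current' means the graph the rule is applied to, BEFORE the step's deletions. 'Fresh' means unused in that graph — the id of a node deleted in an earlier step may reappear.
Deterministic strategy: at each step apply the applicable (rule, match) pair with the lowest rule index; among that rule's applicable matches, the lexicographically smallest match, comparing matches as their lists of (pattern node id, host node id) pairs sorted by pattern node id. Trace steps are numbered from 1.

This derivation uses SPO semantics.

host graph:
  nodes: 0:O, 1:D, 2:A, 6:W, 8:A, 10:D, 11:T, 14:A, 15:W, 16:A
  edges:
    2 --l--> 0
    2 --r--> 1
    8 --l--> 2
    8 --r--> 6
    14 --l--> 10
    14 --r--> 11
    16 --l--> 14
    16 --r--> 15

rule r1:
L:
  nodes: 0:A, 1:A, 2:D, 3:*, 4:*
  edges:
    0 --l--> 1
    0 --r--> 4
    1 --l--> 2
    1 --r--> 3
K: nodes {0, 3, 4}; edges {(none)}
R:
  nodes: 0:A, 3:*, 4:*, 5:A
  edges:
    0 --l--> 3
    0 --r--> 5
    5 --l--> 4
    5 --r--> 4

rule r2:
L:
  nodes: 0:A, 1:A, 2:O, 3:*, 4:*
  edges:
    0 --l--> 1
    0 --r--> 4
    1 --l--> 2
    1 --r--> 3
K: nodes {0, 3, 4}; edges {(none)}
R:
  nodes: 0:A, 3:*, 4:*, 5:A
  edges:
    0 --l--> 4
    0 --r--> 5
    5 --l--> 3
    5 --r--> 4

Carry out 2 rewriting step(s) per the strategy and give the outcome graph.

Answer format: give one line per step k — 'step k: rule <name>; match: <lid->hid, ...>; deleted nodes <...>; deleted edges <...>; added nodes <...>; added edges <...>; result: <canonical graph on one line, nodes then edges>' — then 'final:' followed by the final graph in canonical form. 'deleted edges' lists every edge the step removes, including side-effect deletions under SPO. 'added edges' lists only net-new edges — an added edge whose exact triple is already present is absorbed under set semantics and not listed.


step 1: rule r1; match: 0->16, 1->14, 2->10, 3->11, 4->15; deleted nodes 10, 14; deleted edges (14,10,l); (14,11,r); (16,14,l); (16,15,r); added nodes 17; added edges (16,11,l); (16,17,r); (17,15,l); (17,15,r); result: nodes: 0:O, 1:D, 2:A, 6:W, 8:A, 11:T, 15:W, 16:A, 17:A edges: (2,0,l); (2,1,r); (8,2,l); (8,6,r); (16,11,l); (16,17,r); (17,15,l); (17,15,r)
step 2: rule r2; match: 0->8, 1->2, 2->0, 3->1, 4->6; deleted nodes 0, 2; deleted edges (2,0,l); (2,1,r); (8,2,l); (8,6,r); added nodes 18; added edges (8,6,l); (8,18,r); (18,1,l); (18,6,r); result: nodes: 1:D, 6:W, 8:A, 11:T, 15:W, 16:A, 17:A, 18:A edges: (8,6,l); (8,18,r); (16,11,l); (16,17,r); (17,15,l); (17,15,r); (18,1,l); (18,6,r)
final:
nodes: 1:D, 6:W, 8:A, 11:T, 15:W, 16:A, 17:A, 18:A
edges: (8,6,l); (8,18,r); (16,11,l); (16,17,r); (17,15,l); (17,15,r); (18,1,l); (18,6,r)


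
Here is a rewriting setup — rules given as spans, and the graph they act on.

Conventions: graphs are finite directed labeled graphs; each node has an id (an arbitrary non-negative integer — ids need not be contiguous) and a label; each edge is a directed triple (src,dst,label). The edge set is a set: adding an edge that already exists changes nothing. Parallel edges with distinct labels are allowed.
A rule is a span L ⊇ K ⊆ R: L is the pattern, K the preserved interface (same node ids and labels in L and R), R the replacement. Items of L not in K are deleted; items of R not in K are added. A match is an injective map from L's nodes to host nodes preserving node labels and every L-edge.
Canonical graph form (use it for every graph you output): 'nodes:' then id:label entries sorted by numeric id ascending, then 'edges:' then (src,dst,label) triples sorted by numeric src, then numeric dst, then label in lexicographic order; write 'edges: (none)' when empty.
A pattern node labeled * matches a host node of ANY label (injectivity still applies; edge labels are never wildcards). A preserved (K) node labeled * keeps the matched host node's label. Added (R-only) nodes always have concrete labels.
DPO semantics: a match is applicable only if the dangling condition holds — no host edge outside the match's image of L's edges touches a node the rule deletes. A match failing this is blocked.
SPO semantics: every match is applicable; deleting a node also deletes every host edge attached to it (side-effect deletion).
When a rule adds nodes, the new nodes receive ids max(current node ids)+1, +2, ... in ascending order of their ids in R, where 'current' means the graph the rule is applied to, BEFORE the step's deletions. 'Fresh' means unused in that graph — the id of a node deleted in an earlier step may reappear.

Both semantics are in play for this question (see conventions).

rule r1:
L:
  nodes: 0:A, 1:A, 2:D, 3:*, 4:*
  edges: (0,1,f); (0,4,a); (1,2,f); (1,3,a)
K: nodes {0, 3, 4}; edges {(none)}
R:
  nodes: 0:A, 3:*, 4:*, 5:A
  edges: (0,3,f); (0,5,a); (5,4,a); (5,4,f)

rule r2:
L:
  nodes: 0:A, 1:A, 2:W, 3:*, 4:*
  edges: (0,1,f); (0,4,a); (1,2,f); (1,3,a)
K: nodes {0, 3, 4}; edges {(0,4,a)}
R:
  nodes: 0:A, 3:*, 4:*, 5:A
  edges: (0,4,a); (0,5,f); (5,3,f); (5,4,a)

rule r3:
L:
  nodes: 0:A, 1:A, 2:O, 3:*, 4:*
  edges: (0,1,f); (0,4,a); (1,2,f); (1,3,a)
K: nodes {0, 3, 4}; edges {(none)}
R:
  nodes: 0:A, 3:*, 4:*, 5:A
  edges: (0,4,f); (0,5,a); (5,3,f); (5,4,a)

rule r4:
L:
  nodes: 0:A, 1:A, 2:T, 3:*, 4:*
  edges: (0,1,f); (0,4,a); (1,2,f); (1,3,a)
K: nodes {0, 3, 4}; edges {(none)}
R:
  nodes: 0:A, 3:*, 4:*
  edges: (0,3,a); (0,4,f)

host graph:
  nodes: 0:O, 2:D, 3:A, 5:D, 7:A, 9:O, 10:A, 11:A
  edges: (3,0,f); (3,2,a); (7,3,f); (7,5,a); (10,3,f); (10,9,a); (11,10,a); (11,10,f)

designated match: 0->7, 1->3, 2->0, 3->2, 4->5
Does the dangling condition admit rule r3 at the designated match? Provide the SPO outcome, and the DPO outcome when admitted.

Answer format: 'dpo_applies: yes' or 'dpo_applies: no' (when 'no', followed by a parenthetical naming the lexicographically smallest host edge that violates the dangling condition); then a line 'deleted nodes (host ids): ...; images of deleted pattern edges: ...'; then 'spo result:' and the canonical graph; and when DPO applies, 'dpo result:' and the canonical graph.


dpo_applies: no
(the rule deletes node 3, which keeps host edge (10,3,f) outside the match image — the dangling condition fails, DPO blocks; SPO proceeds and side-deletes such edges)
deleted nodes (host ids): 0, 3; images of deleted pattern edges: (3,0,f); (3,2,a); (7,3,f); (7,5,a)
spo result:
nodes: 2:D, 5:D, 7:A, 9:O, 10:A, 11:A, 12:A
edges: (7,5,f); (7,12,a); (10,9,a); (11,10,a); (11,10,f); (12,2,f); (12,5,a)


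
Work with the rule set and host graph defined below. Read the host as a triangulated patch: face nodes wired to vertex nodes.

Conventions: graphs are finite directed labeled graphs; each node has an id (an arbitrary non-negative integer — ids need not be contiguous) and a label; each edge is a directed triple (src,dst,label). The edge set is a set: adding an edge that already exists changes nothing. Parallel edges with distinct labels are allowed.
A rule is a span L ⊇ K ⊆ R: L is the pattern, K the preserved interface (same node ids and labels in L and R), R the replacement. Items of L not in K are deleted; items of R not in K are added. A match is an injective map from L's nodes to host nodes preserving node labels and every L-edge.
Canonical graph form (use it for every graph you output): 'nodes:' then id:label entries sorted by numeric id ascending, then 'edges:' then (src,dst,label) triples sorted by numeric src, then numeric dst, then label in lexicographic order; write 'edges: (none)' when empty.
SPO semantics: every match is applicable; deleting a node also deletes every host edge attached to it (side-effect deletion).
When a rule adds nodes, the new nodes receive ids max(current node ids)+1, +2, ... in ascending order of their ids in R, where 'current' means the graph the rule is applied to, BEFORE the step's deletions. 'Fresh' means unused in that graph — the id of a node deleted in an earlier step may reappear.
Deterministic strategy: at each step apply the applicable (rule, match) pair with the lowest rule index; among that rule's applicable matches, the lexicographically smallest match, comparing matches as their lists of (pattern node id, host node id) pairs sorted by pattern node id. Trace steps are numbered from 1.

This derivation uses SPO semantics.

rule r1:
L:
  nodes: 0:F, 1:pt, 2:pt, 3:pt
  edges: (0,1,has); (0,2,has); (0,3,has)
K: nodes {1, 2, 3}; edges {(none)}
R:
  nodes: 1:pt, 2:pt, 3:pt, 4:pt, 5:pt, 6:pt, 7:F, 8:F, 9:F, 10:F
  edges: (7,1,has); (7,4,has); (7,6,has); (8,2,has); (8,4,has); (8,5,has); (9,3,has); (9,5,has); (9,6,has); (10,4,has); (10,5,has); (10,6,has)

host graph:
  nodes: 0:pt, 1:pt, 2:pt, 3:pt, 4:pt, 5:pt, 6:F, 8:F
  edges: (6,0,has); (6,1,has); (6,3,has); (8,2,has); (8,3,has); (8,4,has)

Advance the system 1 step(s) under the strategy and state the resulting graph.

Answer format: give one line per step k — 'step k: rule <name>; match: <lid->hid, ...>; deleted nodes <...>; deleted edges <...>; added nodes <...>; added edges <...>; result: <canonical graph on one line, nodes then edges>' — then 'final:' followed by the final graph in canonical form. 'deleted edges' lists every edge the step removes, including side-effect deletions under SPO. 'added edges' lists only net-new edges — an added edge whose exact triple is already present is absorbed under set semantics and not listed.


step 1: rule r1; match: 0->6, 1->0, 2->1, 3->3; deleted nodes 6; deleted edges (6,0,has); (6,1,has); (6,3,has); added nodes 9, 10, 11, 12, 13, 14, 15; added edges (12,0,has); (12,9,has); (12,11,has); (13,1,has); (13,9,has); (13,10,has); (14,3,has); (14,10,has); (14,11,has); (15,9,has); (15,10,has); (15,11,has); result: nodes: 0:pt, 1:pt, 2:pt, 3:pt, 4:pt, 5:pt, 8:F, 9:pt, 10:pt, 11:pt, 12:F, 13:F, 14:F, 15:F edges: (8,2,has); (8,3,has); (8,4,has); (12,0,has); (12,9,has); (12,11,has); (13,1,has); (13,9,has); (13,10,has); (14,3,has); (14,10,has); (14,11,has); (15,9,has); (15,10,has); (15,11,has)
final:
nodes: 0:pt, 1:pt, 2:pt, 3:pt, 4:pt, 5:pt, 8:F, 9:pt, 10:pt, 11:pt, 12:F, 13:F, 14:F, 15:F
edges: (8,2,has); (8,3,has); (8,4,has); (12,0,has); (12,9,has); (12,11,has); (13,1,has); (13,9,has); (13,10,has); (14,3,has); (14,10,has); (14,11,has); (15,9,has); (15,10,has); (15,11,has)


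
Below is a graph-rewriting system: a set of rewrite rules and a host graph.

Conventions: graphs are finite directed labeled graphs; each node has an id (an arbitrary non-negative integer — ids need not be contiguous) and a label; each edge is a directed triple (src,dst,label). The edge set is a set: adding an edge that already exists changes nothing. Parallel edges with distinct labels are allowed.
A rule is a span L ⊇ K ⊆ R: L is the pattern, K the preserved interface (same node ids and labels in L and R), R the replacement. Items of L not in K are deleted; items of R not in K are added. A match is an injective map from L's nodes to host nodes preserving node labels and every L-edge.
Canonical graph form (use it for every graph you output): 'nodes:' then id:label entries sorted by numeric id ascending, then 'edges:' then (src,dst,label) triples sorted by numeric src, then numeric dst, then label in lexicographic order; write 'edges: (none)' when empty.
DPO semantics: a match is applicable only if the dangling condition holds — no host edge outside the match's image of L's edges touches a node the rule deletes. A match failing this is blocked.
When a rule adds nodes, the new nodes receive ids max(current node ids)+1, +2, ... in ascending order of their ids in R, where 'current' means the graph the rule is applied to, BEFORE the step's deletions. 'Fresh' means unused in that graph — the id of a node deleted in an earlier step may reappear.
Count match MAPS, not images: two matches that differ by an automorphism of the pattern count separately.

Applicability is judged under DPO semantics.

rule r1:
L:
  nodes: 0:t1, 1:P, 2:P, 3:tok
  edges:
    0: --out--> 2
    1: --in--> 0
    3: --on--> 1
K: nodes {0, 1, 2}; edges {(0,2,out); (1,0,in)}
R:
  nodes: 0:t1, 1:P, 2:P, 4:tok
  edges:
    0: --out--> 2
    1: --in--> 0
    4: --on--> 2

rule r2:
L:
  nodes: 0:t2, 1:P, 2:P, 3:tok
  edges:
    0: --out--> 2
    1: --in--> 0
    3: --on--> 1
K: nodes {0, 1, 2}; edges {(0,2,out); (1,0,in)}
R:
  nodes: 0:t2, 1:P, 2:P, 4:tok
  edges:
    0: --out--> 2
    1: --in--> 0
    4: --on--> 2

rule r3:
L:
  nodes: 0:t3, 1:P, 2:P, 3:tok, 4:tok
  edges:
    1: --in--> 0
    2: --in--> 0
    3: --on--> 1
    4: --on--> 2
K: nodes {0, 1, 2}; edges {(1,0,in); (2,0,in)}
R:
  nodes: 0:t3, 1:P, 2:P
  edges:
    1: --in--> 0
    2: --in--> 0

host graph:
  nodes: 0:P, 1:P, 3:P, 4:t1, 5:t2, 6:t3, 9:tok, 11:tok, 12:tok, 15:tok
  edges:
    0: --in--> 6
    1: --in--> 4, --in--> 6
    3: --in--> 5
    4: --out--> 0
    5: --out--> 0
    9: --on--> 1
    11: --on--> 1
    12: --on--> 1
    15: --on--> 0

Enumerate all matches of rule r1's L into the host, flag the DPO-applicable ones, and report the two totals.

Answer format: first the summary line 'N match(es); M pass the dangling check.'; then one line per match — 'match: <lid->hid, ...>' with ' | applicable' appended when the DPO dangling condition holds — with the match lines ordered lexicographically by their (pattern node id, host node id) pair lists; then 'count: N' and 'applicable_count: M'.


3 match(es); 3 pass the dangling check.
match: 0->4, 1->1, 2->0, 3->9 | applicable
match: 0->4, 1->1, 2->0, 3->11 | applicable
match: 0->4, 1->1, 2->0, 3->12 | applicable
count: 3
applicable_count: 3


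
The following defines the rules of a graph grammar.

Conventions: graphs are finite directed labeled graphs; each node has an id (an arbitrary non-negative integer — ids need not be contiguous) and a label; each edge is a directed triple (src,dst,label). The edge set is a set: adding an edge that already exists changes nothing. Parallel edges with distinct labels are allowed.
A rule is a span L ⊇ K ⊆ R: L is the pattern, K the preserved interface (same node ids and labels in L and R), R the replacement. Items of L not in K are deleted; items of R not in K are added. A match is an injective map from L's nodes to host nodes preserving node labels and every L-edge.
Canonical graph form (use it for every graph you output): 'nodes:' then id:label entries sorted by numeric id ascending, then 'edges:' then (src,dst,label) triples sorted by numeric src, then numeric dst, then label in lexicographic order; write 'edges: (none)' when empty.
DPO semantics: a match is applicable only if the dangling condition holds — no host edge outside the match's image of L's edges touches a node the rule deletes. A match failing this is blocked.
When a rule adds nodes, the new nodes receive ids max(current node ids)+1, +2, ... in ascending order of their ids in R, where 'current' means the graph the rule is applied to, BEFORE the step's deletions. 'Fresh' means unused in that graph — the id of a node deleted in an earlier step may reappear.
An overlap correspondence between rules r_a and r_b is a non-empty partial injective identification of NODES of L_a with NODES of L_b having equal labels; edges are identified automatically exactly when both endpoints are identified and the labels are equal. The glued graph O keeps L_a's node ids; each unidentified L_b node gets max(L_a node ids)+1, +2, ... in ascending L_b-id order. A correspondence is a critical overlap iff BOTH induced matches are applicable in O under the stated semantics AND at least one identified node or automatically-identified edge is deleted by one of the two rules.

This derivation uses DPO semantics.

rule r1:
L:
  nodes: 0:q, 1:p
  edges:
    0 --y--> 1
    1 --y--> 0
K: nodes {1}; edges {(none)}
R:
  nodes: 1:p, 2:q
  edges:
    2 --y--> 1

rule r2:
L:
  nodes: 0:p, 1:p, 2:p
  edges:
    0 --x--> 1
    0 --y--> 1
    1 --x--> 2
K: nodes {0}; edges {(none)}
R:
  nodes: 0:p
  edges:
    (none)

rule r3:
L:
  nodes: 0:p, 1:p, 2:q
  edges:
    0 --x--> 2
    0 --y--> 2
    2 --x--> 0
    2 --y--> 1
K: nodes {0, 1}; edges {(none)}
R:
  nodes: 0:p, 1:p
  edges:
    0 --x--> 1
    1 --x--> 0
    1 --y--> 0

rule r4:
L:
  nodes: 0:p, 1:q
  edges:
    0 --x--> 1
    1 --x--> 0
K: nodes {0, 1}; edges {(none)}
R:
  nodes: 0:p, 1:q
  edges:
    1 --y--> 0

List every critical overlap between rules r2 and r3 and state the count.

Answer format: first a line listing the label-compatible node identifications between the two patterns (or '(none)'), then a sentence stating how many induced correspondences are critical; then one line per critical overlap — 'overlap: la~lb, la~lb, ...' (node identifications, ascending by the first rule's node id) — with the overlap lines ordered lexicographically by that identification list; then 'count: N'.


label-compatible node identifications between L(r2) and L(r3): 0~0, 0~1, 1~0, 1~1, 2~0, 2~1
0 of the induced correspondences are critical overlaps of r2 and r3.
count: 0


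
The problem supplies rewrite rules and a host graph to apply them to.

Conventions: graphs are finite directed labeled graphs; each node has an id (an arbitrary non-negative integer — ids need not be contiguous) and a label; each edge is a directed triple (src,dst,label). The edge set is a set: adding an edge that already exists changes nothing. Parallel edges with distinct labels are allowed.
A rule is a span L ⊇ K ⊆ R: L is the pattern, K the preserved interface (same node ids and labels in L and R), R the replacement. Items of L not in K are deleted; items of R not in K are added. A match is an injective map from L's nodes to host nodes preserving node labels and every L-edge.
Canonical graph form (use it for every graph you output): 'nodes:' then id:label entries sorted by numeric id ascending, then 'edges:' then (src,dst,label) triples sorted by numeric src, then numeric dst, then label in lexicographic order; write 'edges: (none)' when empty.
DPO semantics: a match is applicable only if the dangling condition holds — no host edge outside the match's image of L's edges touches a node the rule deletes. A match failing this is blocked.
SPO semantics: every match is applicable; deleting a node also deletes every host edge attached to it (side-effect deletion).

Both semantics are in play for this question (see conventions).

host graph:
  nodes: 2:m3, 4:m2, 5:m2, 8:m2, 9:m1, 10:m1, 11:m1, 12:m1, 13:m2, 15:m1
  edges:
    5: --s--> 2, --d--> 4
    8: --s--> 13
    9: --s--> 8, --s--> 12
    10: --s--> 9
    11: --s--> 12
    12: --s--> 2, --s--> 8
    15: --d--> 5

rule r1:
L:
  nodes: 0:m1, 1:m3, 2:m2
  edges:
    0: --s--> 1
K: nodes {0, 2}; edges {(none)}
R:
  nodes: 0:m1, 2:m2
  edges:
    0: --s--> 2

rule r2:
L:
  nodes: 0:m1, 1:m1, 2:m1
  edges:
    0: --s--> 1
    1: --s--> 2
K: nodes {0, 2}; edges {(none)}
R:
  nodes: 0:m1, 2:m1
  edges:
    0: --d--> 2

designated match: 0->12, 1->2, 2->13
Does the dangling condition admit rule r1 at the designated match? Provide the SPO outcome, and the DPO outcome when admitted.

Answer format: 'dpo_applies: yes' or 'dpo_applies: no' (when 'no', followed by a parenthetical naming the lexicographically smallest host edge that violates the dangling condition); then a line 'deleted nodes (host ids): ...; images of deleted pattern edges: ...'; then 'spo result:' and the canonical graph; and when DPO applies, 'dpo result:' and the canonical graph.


dpo_applies: no
(the rule deletes node 2, which keeps host edge (5,2,s) outside the match image — the dangling condition fails, DPO blocks; SPO proceeds and side-deletes such edges)
deleted nodes (host ids): 2; images of deleted pattern edges: (12,2,s)
spo result:
nodes: 4:m2, 5:m2, 8:m2, 9:m1, 10:m1, 11:m1, 12:m1, 13:m2, 15:m1
edges: (5,4,d); (8,13,s); (9,8,s); (9,12,s); (10,9,s); (11,12,s); (12,8,s); (12,13,s); (15,5,d)


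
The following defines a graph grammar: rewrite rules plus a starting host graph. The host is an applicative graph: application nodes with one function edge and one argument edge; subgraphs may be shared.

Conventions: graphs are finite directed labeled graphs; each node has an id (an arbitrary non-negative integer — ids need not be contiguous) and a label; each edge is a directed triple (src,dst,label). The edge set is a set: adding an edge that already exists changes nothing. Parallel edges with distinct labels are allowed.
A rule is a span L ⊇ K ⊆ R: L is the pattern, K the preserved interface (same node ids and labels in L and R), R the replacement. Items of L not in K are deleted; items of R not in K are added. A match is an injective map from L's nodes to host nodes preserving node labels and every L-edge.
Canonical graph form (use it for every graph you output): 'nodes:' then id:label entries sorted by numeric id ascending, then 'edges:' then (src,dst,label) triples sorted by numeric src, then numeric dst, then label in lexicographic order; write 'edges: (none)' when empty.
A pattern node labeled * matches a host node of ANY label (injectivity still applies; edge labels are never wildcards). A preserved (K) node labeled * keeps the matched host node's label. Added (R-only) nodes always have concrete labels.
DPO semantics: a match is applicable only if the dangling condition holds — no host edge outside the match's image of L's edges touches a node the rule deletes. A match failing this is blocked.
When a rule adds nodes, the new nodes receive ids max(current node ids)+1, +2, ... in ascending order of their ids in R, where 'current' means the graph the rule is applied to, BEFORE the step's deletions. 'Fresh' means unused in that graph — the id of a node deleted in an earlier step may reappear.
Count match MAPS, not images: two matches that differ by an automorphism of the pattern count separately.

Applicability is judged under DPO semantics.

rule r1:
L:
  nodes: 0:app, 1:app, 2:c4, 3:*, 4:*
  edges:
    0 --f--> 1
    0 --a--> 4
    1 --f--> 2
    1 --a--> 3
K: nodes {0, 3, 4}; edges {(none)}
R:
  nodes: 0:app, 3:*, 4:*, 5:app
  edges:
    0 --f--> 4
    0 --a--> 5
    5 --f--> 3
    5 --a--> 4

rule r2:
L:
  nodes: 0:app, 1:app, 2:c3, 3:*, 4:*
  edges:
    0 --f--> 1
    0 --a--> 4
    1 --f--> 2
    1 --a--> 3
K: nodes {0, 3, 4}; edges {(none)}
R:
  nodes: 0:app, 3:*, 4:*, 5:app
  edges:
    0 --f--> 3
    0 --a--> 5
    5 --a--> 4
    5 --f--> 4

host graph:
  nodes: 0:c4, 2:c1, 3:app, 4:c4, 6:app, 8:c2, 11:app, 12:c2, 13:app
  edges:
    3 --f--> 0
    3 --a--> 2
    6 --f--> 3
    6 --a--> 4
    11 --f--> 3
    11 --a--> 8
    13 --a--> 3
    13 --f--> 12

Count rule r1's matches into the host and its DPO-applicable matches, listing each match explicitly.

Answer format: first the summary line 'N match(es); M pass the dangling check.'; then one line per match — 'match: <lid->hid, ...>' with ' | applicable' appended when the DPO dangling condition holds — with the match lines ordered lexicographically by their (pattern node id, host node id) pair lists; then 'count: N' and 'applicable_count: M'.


2 match(es); 0 pass the dangling check.
match: 0->6, 1->3, 2->0, 3->2, 4->4
match: 0->11, 1->3, 2->0, 3->2, 4->8
count: 2
applicable_count: 0
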